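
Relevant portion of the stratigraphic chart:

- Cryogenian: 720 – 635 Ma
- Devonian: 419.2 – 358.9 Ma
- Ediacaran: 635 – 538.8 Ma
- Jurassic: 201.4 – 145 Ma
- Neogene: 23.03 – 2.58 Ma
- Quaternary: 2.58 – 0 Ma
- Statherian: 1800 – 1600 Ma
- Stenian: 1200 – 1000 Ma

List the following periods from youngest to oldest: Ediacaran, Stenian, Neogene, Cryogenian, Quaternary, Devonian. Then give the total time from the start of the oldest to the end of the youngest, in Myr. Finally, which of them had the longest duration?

Start ages (Ma): Stenian 1200, Cryogenian 720, Ediacaran 635, Devonian 419.2, Neogene 23.03, Quaternary 2.58.
Ordered youngest to oldest: Quaternary, Neogene, Devonian, Ediacaran, Cryogenian, Stenian.
Span = 1200 − 0 = 1200 Myr.
Durations: Ediacaran 96.2, Neogene 20.45, Quaternary 2.58, Stenian 200, Cryogenian 85, Devonian 60.3 → longest is Stenian (200 Myr).

Quaternary → Neogene → Devonian → Ediacaran → Cryogenian → Stenian; total span 1200 Myr; longest is Stenian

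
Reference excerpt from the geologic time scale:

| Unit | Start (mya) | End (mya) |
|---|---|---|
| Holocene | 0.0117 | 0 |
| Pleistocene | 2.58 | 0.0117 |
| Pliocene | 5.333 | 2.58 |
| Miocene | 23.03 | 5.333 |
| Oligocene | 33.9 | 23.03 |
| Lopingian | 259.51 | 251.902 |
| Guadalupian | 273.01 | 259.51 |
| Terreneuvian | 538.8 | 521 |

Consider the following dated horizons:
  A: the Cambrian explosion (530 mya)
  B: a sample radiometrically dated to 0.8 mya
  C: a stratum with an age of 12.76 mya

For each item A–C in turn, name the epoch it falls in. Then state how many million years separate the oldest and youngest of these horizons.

A — Terreneuvian; B — Pleistocene; C — Miocene; span 529.2 million years

Match each age against the start–end ranges in the excerpt: A = 530 Ma → Terreneuvian (538.8–521); B = 0.8 Ma → Pleistocene (2.58–0.0117); C = 12.76 Ma → Miocene (23.03–5.333).
The largest age is 530 Ma and the smallest is 0.8 Ma; their difference is 529.2 Myr.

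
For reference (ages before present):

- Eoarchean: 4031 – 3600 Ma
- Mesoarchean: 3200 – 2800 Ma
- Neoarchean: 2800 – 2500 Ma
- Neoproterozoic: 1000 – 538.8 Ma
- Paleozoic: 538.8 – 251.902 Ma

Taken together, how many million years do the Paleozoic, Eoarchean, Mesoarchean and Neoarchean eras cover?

1417.898 million years

Duration is start − end for each: (538.8 − 251.902) + (4031 − 3600) + (3200 − 2800) + (2800 − 2500).
That is 286.898 + 431 + 400 + 300, which totals 1417.898 million years.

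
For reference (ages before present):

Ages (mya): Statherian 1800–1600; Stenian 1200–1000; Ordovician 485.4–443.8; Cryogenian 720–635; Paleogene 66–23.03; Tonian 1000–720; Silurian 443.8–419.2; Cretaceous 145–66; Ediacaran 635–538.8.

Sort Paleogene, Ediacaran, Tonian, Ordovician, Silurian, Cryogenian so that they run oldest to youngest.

The oldest of these is Tonian (starts 1000 Ma) and the youngest is Paleogene (ends 23.03 Ma).
In between, by decreasing start age: Cryogenian (720), Ediacaran (635), Ordovician (485.4), Silurian (443.8).

Tonian, Cryogenian, Ediacaran, Ordovician, Silurian, Paleogene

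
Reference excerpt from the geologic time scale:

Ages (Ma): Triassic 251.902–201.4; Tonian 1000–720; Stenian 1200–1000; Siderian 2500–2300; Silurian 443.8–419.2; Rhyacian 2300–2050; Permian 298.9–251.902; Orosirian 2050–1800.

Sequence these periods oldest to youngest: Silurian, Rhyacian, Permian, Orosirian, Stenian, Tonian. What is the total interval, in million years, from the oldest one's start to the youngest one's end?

Start ages (Ma): Rhyacian 2300, Orosirian 2050, Stenian 1200, Tonian 1000, Silurian 443.8, Permian 298.9.
Ordered oldest to youngest: Rhyacian, Orosirian, Stenian, Tonian, Silurian, Permian.
Span = 2300 − 251.902 = 2048.098 Myr.

Rhyacian, Orosirian, Stenian, Tonian, Silurian, Permian; total span 2048.098 Myr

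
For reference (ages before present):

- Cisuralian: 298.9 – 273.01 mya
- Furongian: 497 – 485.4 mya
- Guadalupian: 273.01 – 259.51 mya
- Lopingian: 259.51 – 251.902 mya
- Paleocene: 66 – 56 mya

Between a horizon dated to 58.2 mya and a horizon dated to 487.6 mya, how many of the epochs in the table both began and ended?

3

The older date is 487.6 Ma and the younger is 58.2 Ma.
Epochs with start < 487.6 and end > 58.2 Ma: Cisuralian (298.9–273.01), Guadalupian (273.01–259.51), Lopingian (259.51–251.902).
That is 3 complete epochs.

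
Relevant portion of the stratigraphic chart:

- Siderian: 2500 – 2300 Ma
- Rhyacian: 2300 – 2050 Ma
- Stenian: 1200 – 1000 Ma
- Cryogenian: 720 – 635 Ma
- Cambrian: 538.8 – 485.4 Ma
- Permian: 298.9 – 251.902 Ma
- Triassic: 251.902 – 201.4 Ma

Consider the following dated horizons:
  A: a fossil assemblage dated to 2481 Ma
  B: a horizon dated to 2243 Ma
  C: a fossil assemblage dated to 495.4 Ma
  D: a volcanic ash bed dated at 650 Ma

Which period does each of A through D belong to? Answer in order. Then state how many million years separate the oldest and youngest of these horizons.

A — Siderian; B — Rhyacian; C — Cambrian; D — Cryogenian; span 1985.6 million years

A: 2481 Ma lies in 2500–2300 Ma, so Siderian.
B: 2243 Ma lies in 2300–2050 Ma, so Rhyacian.
C: 495.4 Ma lies in 538.8–485.4 Ma, so Cambrian.
D: 650 Ma lies in 720–635 Ma, so Cryogenian.
Oldest = 2481 Ma, youngest = 495.4 Ma → span 1985.6 Myr.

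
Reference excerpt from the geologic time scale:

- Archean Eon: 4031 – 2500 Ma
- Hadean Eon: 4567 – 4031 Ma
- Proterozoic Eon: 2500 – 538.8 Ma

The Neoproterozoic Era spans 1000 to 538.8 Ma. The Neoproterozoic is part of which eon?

The Neoproterozoic (1000–538.8 Ma) lies entirely within 2500–538.8 Ma, the Proterozoic Eon.

Proterozoic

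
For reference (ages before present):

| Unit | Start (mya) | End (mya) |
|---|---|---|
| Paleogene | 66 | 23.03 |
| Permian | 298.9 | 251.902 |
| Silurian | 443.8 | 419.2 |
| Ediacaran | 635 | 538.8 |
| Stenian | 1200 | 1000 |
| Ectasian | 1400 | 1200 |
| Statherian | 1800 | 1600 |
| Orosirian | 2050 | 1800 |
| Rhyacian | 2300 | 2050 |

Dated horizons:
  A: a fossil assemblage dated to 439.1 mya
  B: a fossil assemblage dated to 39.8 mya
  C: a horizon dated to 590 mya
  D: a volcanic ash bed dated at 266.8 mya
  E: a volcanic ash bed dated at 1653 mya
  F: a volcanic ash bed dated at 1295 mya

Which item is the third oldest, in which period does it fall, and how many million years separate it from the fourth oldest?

C, in the Ediacaran; 150.9 million years to A

Larger Ma means older, so oldest first: E 1653 > F 1295 > C 590 > A 439.1 > D 266.8 > B 39.8.
Counting 3 along gives C (590 Ma); the excerpt puts that inside the Ediacaran, 635–538.8 Ma.
Next in line is A (439.1 Ma), and 590 − 439.1 = 150.9 Myr.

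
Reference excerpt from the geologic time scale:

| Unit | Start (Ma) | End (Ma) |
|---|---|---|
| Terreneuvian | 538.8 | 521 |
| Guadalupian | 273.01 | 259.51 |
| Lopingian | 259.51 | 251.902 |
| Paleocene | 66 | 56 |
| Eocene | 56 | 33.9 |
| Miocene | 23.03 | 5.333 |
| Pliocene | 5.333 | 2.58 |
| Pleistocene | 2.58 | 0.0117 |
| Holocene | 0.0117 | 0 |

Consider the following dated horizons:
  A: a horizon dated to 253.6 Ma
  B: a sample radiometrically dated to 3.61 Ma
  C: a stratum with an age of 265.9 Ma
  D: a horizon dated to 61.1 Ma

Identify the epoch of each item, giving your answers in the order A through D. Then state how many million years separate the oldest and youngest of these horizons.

A: 253.6 Ma lies in 259.51–251.902 Ma, so Lopingian.
B: 3.61 Ma lies in 5.333–2.58 Ma, so Pliocene.
C: 265.9 Ma lies in 273.01–259.51 Ma, so Guadalupian.
D: 61.1 Ma lies in 66–56 Ma, so Paleocene.
Oldest = 265.9 Ma, youngest = 3.61 Ma → span 262.29 Myr.

A — Lopingian; B — Pliocene; C — Guadalupian; D — Paleocene; span 262.29 million years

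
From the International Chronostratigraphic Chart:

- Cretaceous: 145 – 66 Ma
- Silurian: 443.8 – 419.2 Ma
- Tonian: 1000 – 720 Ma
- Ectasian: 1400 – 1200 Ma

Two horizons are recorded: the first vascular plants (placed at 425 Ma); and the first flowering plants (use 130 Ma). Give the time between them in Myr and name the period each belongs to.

295 million years apart; the first in the Silurian, the second in the Cretaceous

Elapsed time: 425 − 130 = 295 Myr.
425 Ma lies within 443.8–419.2 Ma: Silurian.
130 Ma lies within 145–66 Ma: Cretaceous.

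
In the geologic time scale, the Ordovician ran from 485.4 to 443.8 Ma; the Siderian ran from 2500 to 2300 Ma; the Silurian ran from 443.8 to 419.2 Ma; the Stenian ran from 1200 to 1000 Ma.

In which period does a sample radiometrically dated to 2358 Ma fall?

Siderian

2358 Ma lies between 2500 and 2300 Ma, so it falls in the Siderian.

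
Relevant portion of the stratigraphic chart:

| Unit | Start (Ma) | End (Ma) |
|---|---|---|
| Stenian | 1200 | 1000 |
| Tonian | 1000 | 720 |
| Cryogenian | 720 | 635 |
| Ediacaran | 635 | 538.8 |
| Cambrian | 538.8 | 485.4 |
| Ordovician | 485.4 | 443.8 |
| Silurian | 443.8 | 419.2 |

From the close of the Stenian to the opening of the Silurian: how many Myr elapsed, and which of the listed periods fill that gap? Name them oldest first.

End of Stenian = 1000 Ma; start of Silurian = 443.8 Ma.
Gap = 1000 − 443.8 = 556.2 Myr.
Periods wholly inside 1000–443.8 Ma: Tonian (1000–720), Cryogenian (720–635), Ediacaran (635–538.8), Cambrian (538.8–485.4), Ordovician (485.4–443.8).

556.2 million years; Tonian, Cryogenian, Ediacaran, Cambrian, Ordovician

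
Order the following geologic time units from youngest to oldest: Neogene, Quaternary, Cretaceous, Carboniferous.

Quaternary, Neogene, Cretaceous, Carboniferous

Group by era (each group listed oldest first) — Paleozoic: Carboniferous; Mesozoic: Cretaceous; Cenozoic: Neogene, Quaternary. The eras run Paleozoic → Mesozoic → Cenozoic. Concatenating the groups in that era order and then reversing gives youngest to oldest.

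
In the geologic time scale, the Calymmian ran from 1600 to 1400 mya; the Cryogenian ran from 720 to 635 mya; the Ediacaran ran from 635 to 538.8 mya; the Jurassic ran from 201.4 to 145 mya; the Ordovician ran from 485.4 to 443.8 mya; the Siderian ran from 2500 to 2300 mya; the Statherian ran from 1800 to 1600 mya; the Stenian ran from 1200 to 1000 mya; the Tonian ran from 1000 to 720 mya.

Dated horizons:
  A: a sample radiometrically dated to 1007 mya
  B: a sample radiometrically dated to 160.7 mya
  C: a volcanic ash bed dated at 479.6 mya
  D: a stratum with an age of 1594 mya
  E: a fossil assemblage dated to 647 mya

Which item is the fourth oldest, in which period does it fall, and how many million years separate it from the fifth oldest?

Larger Ma means older, so oldest first: D 1594 > A 1007 > E 647 > C 479.6 > B 160.7.
Counting 4 along gives C (479.6 Ma); the excerpt puts that inside the Ordovician, 485.4–443.8 Ma.
Next in line is B (160.7 Ma), and 479.6 − 160.7 = 318.9 Myr.

C, in the Ordovician; 318.9 million years to B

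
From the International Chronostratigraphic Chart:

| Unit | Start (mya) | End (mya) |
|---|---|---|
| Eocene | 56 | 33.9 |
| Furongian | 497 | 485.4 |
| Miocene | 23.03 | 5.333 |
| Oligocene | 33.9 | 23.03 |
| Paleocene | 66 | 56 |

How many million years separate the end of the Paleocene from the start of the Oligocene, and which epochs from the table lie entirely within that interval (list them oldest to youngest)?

End of Paleocene = 56 Ma; start of Oligocene = 33.9 Ma.
Gap = 56 − 33.9 = 22.1 Myr.
Epochs wholly inside 56–33.9 Ma: Eocene (56–33.9).

22.1 million years; Eocene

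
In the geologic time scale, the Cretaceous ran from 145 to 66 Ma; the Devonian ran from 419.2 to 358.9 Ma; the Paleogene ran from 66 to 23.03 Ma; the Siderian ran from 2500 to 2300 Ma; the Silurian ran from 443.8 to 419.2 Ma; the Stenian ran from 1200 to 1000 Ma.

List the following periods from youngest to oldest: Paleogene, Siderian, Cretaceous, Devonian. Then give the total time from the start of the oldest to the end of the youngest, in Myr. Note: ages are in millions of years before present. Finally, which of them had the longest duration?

Paleogene → Cretaceous → Devonian → Siderian; total span 2476.97 Myr; longest is Siderian

Start ages (Ma): Siderian 2500, Devonian 419.2, Cretaceous 145, Paleogene 66.
Ordered youngest to oldest: Paleogene, Cretaceous, Devonian, Siderian.
Span = 2500 − 23.03 = 2476.97 Myr.
Durations: Siderian 200, Devonian 60.3, Cretaceous 79, Paleogene 42.97 → longest is Siderian (200 Myr).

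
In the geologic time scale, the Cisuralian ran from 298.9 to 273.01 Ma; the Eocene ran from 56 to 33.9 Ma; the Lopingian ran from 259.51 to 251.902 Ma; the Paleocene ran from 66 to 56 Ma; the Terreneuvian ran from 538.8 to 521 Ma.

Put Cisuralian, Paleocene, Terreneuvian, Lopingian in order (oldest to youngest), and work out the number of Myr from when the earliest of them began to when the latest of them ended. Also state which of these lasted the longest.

From the excerpt: Cisuralian 298.9–273.01; Paleocene 66–56; Terreneuvian 538.8–521; Lopingian 259.51–251.902 (Ma).
Larger Ma is earlier, so the oldest is Terreneuvian and the youngest is Paleocene; oldest to youngest: Terreneuvian, Cisuralian, Lopingian, Paleocene.
Oldest start 538.8 minus youngest end 56 gives 482.8 Myr overall.
Individual lengths (start − end): Paleocene 10; Lopingian 7.608; Terreneuvian 17.8; Cisuralian 25.89. The largest is Cisuralian at 25.89 Myr.

Terreneuvian → Cisuralian → Lopingian → Paleocene; total span 482.8 Myr; longest is Cisuralian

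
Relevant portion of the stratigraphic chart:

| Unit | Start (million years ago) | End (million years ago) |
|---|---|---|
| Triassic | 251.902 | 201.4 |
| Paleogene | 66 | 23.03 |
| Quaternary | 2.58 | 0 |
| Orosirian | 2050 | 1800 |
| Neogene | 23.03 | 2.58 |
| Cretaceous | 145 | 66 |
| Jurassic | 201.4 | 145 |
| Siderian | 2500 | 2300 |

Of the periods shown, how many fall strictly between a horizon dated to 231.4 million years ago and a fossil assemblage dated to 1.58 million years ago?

231.4 Ma sits inside the Triassic (251.902–201.4) and 1.58 Ma inside the Quaternary (2.58–0); neither of those is wholly between the two dates.
The listed periods lying completely between them are Jurassic, Cretaceous, Paleogene, Neogene — 4 in all.

4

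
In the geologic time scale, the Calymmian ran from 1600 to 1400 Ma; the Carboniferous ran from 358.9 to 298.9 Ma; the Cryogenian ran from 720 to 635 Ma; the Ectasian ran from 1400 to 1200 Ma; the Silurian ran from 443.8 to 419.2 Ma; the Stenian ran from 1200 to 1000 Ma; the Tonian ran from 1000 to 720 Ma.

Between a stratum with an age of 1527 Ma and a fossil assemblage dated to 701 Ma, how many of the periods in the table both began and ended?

1527 Ma sits inside the Calymmian (1600–1400) and 701 Ma inside the Cryogenian (720–635); neither of those is wholly between the two dates.
The listed periods lying completely between them are Ectasian, Stenian, Tonian — 3 in all.

3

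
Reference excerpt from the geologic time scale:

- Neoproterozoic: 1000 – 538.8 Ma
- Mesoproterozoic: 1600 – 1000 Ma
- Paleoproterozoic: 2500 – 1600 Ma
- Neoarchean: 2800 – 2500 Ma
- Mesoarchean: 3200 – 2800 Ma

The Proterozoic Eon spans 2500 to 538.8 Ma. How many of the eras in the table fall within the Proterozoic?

3

Eras inside 2500–538.8 Ma: Paleoproterozoic, Mesoproterozoic, Neoproterozoic — 3 in total.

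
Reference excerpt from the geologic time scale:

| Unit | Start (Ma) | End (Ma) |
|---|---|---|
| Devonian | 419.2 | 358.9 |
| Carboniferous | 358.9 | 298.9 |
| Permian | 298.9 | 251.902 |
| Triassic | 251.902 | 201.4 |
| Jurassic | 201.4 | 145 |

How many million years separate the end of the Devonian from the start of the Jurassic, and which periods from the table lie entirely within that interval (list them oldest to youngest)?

The Devonian closes at 358.9 Ma and the Jurassic opens at 201.4 Ma, so the interval is 358.9 − 201.4 = 157.5 Myr.
A period fits inside if it starts at or after 358.9 Ma and ends at or before 201.4 Ma; oldest first that gives Carboniferous, Permian, Triassic.

157.5 million years; Carboniferous, Permian, Triassic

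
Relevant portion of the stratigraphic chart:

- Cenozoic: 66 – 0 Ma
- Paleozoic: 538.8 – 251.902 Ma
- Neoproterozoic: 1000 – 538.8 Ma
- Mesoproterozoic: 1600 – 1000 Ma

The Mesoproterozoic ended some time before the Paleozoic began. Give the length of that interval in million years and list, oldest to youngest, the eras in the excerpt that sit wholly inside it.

461.2 million years; Neoproterozoic

The Mesoproterozoic closes at 1000 Ma and the Paleozoic opens at 538.8 Ma, so the interval is 1000 − 538.8 = 461.2 Myr.
An era fits inside if it starts at or after 1000 Ma and ends at or before 538.8 Ma; oldest first that gives Neoproterozoic.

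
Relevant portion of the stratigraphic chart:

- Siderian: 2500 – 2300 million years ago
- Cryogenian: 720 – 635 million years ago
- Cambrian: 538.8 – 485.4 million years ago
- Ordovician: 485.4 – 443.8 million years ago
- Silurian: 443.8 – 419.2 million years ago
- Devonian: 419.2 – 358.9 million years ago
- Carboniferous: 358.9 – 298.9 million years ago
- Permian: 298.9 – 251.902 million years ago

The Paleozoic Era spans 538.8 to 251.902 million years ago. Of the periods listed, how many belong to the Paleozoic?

6

Periods inside 538.8–251.902 Ma: Cambrian, Ordovician, Silurian, Devonian, Carboniferous, Permian — 6 in total.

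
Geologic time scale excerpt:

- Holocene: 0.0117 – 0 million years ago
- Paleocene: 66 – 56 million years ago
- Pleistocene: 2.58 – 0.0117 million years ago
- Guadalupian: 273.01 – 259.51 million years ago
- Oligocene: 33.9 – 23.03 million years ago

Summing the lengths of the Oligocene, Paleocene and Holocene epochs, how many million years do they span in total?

Each duration: Oligocene = 10.87; Paleocene = 10; Holocene = 0.0117.
Sum: 10.87 + 10 + 0.0117 = 20.8817 Myr.

20.8817 million years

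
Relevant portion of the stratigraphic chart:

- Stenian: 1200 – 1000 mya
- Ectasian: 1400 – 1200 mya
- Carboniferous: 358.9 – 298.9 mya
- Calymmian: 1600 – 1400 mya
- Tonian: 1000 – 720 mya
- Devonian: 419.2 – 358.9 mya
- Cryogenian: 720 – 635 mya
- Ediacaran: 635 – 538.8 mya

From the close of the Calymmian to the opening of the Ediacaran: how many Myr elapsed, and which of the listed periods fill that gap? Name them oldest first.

765 million years; Ectasian, Stenian, Tonian, Cryogenian

The Calymmian closes at 1400 Ma and the Ediacaran opens at 635 Ma, so the interval is 1400 − 635 = 765 Myr.
A period fits inside if it starts at or after 1400 Ma and ends at or before 635 Ma; oldest first that gives Ectasian, Stenian, Tonian, Cryogenian.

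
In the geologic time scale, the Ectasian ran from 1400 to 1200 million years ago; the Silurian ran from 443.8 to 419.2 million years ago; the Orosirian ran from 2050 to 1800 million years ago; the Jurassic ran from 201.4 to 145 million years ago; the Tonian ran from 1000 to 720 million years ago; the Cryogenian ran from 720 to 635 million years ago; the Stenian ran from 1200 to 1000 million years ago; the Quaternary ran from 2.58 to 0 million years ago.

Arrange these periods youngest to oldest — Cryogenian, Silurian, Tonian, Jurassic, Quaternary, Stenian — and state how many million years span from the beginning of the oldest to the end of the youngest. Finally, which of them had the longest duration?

From the excerpt: Cryogenian 720–635; Silurian 443.8–419.2; Tonian 1000–720; Jurassic 201.4–145; Quaternary 2.58–0; Stenian 1200–1000 (Ma).
Larger Ma is earlier, so the oldest is Stenian and the youngest is Quaternary; youngest to oldest: Quaternary, Jurassic, Silurian, Cryogenian, Tonian, Stenian.
Oldest start 1200 minus youngest end 0 gives 1200 Myr overall.
Individual lengths (start − end): Tonian 280; Quaternary 2.58; Stenian 200; Jurassic 56.4; Cryogenian 85; Silurian 24.6. The largest is Tonian at 280 Myr.

Quaternary, Jurassic, Silurian, Cryogenian, Tonian, Stenian; total span 1200 Myr; longest is Tonian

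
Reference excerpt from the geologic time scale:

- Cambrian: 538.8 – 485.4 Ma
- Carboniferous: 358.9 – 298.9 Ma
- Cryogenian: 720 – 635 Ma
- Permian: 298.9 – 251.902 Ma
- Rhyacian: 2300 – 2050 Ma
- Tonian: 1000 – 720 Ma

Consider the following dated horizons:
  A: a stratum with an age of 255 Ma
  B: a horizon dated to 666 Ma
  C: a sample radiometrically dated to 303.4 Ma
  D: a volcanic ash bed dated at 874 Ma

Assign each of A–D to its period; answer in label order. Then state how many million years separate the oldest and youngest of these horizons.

Match each age against the start–end ranges in the excerpt: A = 255 Ma → Permian (298.9–251.902); B = 666 Ma → Cryogenian (720–635); C = 303.4 Ma → Carboniferous (358.9–298.9); D = 874 Ma → Tonian (1000–720).
The largest age is 874 Ma and the smallest is 255 Ma; their difference is 619 Myr.

A — Permian; B — Cryogenian; C — Carboniferous; D — Tonian; span 619 million years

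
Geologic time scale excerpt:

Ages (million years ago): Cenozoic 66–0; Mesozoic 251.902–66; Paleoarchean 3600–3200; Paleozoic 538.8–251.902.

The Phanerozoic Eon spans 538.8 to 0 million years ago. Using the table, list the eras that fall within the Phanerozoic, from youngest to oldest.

Eras with both bounds inside 538.8–0 Ma: Cenozoic (66–0), Mesozoic (251.902–66), Paleozoic (538.8–251.902).

Cenozoic, Mesozoic, Paleozoic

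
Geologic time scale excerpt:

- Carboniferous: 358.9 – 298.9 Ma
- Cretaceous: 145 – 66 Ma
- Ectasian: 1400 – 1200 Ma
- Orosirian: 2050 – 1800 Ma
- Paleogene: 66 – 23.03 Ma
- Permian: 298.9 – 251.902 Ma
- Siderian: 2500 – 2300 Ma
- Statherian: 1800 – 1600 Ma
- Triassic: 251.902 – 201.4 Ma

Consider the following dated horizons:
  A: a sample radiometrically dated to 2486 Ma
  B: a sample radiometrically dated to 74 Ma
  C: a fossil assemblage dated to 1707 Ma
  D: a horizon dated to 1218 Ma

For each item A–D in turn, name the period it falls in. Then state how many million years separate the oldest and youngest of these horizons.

A — Siderian; B — Cretaceous; C — Statherian; D — Ectasian; span 2412 million years

Match each age against the start–end ranges in the excerpt: A = 2486 Ma → Siderian (2500–2300); B = 74 Ma → Cretaceous (145–66); C = 1707 Ma → Statherian (1800–1600); D = 1218 Ma → Ectasian (1400–1200).
The largest age is 2486 Ma and the smallest is 74 Ma; their difference is 2412 Myr.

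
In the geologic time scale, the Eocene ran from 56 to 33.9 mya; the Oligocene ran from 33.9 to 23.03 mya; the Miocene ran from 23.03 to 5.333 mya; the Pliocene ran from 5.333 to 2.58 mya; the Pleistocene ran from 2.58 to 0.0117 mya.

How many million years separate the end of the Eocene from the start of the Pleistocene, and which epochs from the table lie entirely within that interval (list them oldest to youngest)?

31.32 million years; Oligocene, Miocene, Pliocene

The Eocene closes at 33.9 Ma and the Pleistocene opens at 2.58 Ma, so the interval is 33.9 − 2.58 = 31.32 Myr.
An epoch fits inside if it starts at or after 33.9 Ma and ends at or before 2.58 Ma; oldest first that gives Oligocene, Miocene, Pliocene.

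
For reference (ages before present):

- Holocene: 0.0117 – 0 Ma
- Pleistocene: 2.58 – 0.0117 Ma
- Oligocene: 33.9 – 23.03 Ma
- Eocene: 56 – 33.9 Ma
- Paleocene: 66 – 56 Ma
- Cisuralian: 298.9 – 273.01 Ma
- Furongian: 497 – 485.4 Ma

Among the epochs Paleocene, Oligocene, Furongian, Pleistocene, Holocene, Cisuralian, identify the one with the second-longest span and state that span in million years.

Durations: Paleocene 10; Oligocene 10.87; Furongian 11.6; Pleistocene 2.5683; Holocene 0.0117; Cisuralian 25.89 Myr.
Sorted longest-first: Cisuralian (25.89), Furongian (11.6), Oligocene (10.87), Paleocene (10), Pleistocene (2.5683), Holocene (0.0117).
The second longest is Furongian at 11.6 Myr.

Furongian, 11.6 million years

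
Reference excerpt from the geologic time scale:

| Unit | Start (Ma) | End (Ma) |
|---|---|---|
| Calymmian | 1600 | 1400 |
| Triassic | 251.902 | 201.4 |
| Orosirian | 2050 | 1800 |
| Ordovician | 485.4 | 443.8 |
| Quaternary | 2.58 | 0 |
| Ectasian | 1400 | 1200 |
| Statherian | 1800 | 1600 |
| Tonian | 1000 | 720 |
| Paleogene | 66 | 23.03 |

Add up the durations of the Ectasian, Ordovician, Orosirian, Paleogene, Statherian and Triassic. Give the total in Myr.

785.072 million years

Duration is start − end for each: (1400 − 1200) + (485.4 − 443.8) + (2050 − 1800) + (66 − 23.03) + (1800 − 1600) + (251.902 − 201.4).
That is 200 + 41.6 + 250 + 42.97 + 200 + 50.502, which totals 785.072 million years.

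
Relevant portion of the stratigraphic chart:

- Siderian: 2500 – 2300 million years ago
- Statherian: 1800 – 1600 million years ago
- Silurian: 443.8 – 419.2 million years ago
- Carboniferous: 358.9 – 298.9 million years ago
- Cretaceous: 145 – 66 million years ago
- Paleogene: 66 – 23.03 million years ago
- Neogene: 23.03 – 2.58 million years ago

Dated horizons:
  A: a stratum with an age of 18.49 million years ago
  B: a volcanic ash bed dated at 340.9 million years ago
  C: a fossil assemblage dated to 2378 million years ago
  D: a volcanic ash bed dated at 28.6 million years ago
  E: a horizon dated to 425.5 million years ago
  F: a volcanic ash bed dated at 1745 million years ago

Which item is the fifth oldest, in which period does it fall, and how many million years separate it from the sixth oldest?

Larger Ma means older, so oldest first: C 2378 > F 1745 > E 425.5 > B 340.9 > D 28.6 > A 18.49.
Counting 5 along gives D (28.6 Ma); the excerpt puts that inside the Paleogene, 66–23.03 Ma.
Next in line is A (18.49 Ma), and 28.6 − 18.49 = 10.11 Myr.

D, in the Paleogene; 10.11 million years to A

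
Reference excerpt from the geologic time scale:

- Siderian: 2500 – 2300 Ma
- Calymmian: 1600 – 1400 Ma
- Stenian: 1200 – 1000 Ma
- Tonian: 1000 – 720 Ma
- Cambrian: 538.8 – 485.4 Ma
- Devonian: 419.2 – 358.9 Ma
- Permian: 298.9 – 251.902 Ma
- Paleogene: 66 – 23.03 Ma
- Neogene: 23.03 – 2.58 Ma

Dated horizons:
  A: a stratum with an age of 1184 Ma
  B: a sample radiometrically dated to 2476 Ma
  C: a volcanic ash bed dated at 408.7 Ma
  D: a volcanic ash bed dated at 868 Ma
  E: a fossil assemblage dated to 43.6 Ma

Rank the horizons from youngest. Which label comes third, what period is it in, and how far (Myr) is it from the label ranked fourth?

D, in the Tonian; 316 million years to A

Sorted youngest-first by Ma: E (43.6), C (408.7), D (868), A (1184), B (2476).
The third youngest is D at 868 Ma, which lies in 1000–720 Ma: the Tonian.
The fourth youngest is A at 1184 Ma; separation = |868 − 1184| = 316 Myr.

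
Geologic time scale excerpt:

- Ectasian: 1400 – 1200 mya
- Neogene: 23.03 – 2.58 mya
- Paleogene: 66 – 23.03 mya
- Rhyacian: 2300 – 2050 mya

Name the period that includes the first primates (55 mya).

55 Ma lies between 66 and 23.03 Ma, so it falls in the Paleogene.

Paleogene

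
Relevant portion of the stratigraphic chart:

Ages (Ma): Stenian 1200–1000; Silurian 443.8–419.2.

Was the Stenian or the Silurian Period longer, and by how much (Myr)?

Stenian: 1200 − 1000 = 200 Myr.
Silurian: 443.8 − 419.2 = 24.6 Myr.
Difference: 200 − 24.6 = 175.4 Myr, so the Stenian was longer.

Stenian, by 175.4 million years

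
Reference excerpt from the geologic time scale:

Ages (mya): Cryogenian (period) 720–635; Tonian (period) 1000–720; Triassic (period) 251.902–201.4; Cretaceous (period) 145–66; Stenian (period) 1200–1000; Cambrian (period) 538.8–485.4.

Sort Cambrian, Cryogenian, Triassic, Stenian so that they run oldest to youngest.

Sorting by start age (descending Ma, since larger Ma = older): Stenian start 1200, Cryogenian start 720, Cambrian start 538.8, Triassic start 251.902.

Stenian, Cryogenian, Cambrian, Triassic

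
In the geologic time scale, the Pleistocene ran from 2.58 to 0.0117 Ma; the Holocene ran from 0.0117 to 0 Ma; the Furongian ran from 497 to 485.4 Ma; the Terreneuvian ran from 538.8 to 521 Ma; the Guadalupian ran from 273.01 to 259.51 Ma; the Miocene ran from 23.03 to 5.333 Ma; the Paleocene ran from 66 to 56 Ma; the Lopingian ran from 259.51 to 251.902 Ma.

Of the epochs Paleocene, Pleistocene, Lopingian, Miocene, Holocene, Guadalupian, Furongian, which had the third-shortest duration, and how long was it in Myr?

Lopingian, 7.608 million years

Durations: Paleocene 10; Pleistocene 2.5683; Lopingian 7.608; Miocene 17.697; Holocene 0.0117; Guadalupian 13.5; Furongian 11.6 Myr.
Sorted shortest-first: Holocene (0.0117), Pleistocene (2.5683), Lopingian (7.608), Paleocene (10), Furongian (11.6), Guadalupian (13.5), Miocene (17.697).
The third shortest is Lopingian at 7.608 Myr.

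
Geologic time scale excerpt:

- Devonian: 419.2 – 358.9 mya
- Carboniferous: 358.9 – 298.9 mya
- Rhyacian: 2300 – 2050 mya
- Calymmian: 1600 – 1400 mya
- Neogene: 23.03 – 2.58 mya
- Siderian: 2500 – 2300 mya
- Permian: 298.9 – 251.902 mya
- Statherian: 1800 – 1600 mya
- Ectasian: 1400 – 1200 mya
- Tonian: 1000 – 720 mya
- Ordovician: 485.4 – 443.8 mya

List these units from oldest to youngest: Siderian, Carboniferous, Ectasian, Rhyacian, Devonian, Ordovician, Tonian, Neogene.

Read off each span (Ma): Siderian 2500–2300; Carboniferous 358.9–298.9; Ectasian 1400–1200; Rhyacian 2300–2050; Devonian 419.2–358.9; Ordovician 485.4–443.8; Tonian 1000–720; Neogene 23.03–2.58.
Larger Ma is older, so oldest→youngest is Siderian, Rhyacian, Ectasian, Tonian, Ordovician, Devonian, Carboniferous, Neogene.

Siderian, Rhyacian, Ectasian, Tonian, Ordovician, Devonian, Carboniferous, Neogene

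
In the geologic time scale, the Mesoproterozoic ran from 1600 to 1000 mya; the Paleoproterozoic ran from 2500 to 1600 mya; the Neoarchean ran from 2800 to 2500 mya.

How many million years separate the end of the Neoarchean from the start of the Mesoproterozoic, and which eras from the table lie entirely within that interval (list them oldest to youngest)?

900 million years; Paleoproterozoic

End of Neoarchean = 2500 Ma; start of Mesoproterozoic = 1600 Ma.
Gap = 2500 − 1600 = 900 Myr.
Eras wholly inside 2500–1600 Ma: Paleoproterozoic (2500–1600).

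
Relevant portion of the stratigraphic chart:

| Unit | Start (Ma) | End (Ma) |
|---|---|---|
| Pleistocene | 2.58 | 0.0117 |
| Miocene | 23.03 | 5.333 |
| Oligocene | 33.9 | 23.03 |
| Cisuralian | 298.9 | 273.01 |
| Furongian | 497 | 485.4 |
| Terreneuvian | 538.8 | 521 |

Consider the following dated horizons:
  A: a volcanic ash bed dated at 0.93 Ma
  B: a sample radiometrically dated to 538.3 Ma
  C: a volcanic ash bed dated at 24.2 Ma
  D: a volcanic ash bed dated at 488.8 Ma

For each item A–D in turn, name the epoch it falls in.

A — Pleistocene; B — Terreneuvian; C — Oligocene; D — Furongian

A: 0.93 Ma lies in 2.58–0.0117 Ma, so Pleistocene.
B: 538.3 Ma lies in 538.8–521 Ma, so Terreneuvian.
C: 24.2 Ma lies in 33.9–23.03 Ma, so Oligocene.
D: 488.8 Ma lies in 497–485.4 Ma, so Furongian.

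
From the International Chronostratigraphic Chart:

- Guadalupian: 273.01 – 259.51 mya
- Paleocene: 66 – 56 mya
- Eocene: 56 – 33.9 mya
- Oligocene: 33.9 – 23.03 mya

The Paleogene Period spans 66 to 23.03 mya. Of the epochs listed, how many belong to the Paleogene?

Epochs inside 66–23.03 Ma: Paleocene, Eocene, Oligocene — 3 in total.

3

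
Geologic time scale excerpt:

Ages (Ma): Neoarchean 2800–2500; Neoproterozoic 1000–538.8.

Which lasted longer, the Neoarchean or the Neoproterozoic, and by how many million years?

Neoarchean: 2800 − 2500 = 300 Myr.
Neoproterozoic: 1000 − 538.8 = 461.2 Myr.
Difference: 461.2 − 300 = 161.2 Myr, so the Neoproterozoic was longer.

Neoproterozoic, by 161.2 million years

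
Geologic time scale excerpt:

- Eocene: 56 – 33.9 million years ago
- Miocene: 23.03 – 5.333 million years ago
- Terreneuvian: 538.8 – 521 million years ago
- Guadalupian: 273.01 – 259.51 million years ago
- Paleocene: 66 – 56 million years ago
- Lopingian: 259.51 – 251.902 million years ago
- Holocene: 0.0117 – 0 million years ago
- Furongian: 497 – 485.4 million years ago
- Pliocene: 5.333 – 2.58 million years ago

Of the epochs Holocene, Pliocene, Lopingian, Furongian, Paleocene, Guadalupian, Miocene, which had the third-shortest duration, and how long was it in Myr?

Lopingian, 7.608 million years

Start − end for each: Holocene 0.0117 − 0 = 0.0117; Pliocene 5.333 − 2.58 = 2.753; Lopingian 259.51 − 251.902 = 7.608; Furongian 497 − 485.4 = 11.6; Paleocene 66 − 56 = 10; Guadalupian 273.01 − 259.51 = 13.5; Miocene 23.03 − 5.333 = 17.697.
Ranking these from shortest: Holocene < Pliocene < Lopingian < Paleocene < Furongian < Guadalupian < Miocene.
Position 3 in that ranking is Lopingian, which lasted 7.608 Myr.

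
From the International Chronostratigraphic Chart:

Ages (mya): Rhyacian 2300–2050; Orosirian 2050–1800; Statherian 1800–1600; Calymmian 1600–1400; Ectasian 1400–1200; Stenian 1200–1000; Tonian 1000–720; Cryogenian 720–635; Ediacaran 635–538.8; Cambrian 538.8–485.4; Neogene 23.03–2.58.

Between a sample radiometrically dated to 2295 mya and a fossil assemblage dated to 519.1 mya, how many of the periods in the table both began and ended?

8

2295 Ma sits inside the Rhyacian (2300–2050) and 519.1 Ma inside the Cambrian (538.8–485.4); neither of those is wholly between the two dates.
The listed periods lying completely between them are Orosirian, Statherian, Calymmian, Ectasian, Stenian, Tonian, Cryogenian, Ediacaran — 8 in all.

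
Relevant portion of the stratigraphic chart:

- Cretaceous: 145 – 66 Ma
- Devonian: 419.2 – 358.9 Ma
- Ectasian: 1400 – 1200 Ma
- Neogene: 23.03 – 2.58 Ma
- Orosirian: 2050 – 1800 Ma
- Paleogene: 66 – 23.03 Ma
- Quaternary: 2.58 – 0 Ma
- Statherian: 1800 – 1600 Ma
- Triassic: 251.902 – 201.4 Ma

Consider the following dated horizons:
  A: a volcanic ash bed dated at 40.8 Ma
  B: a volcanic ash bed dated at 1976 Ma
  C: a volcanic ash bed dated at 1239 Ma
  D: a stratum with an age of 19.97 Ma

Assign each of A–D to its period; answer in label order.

A — Paleogene; B — Orosirian; C — Ectasian; D — Neogene

Match each age against the start–end ranges in the excerpt: A = 40.8 Ma → Paleogene (66–23.03); B = 1976 Ma → Orosirian (2050–1800); C = 1239 Ma → Ectasian (1400–1200); D = 19.97 Ma → Neogene (23.03–2.58).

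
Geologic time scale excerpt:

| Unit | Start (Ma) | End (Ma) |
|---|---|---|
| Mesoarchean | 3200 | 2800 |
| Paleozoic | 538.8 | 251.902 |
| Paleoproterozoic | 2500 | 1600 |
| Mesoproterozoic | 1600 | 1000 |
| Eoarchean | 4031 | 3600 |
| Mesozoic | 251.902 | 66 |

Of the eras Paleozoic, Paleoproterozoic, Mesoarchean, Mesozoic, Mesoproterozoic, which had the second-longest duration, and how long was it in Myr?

Start − end for each: Paleozoic 538.8 − 251.902 = 286.898; Paleoproterozoic 2500 − 1600 = 900; Mesoarchean 3200 − 2800 = 400; Mesozoic 251.902 − 66 = 185.902; Mesoproterozoic 1600 − 1000 = 600.
Ranking these from longest: Paleoproterozoic > Mesoproterozoic > Mesoarchean > Paleozoic > Mesozoic.
Position 2 in that ranking is Mesoproterozoic, which lasted 600 Myr.

Mesoproterozoic, 600 million years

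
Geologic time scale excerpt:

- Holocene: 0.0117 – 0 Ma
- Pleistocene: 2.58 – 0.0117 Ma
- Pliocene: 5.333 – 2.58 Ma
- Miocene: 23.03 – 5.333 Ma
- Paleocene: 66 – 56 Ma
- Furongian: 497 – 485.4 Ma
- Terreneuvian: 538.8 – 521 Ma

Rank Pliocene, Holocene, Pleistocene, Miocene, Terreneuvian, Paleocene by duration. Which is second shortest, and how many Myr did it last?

Pleistocene, 2.5683 million years

Durations: Pliocene 2.753; Holocene 0.0117; Pleistocene 2.5683; Miocene 17.697; Terreneuvian 17.8; Paleocene 10 Myr.
Sorted shortest-first: Holocene (0.0117), Pleistocene (2.5683), Pliocene (2.753), Paleocene (10), Miocene (17.697), Terreneuvian (17.8).
The second shortest is Pleistocene at 2.5683 Myr.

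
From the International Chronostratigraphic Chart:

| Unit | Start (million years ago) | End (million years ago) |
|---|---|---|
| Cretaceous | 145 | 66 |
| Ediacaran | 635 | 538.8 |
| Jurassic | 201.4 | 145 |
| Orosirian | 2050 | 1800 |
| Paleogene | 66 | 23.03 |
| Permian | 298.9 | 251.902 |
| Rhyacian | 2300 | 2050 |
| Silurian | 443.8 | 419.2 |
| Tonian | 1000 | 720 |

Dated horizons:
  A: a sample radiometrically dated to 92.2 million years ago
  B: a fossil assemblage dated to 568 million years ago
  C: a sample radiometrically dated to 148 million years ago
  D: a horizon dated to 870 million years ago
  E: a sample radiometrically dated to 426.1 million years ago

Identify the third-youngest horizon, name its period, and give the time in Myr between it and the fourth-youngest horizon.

Sorted youngest-first by Ma: A (92.2), C (148), E (426.1), B (568), D (870).
The third youngest is E at 426.1 Ma, which lies in 443.8–419.2 Ma: the Silurian.
The fourth youngest is B at 568 Ma; separation = |426.1 − 568| = 141.9 Myr.

E, in the Silurian; 141.9 million years to B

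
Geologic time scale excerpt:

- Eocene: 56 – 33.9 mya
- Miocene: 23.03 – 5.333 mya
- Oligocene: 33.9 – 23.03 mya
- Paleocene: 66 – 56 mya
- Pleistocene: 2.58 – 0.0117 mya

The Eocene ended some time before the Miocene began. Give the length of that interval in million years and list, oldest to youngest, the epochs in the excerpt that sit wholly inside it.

The Eocene closes at 33.9 Ma and the Miocene opens at 23.03 Ma, so the interval is 33.9 − 23.03 = 10.87 Myr.
An epoch fits inside if it starts at or after 33.9 Ma and ends at or before 23.03 Ma; oldest first that gives Oligocene.

10.87 million years; Oligocene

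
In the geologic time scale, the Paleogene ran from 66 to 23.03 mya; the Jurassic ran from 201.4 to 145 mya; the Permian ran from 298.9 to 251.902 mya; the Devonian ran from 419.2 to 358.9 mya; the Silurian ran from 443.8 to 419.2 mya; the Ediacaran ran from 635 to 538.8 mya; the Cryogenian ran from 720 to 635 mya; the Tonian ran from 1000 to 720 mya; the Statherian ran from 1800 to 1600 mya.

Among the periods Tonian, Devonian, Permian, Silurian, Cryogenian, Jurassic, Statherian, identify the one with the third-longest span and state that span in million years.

Cryogenian, 85 million years

Durations: Tonian 280; Devonian 60.3; Permian 46.998; Silurian 24.6; Cryogenian 85; Jurassic 56.4; Statherian 200 Myr.
Sorted longest-first: Tonian (280), Statherian (200), Cryogenian (85), Devonian (60.3), Jurassic (56.4), Permian (46.998), Silurian (24.6).
The third longest is Cryogenian at 85 Myr.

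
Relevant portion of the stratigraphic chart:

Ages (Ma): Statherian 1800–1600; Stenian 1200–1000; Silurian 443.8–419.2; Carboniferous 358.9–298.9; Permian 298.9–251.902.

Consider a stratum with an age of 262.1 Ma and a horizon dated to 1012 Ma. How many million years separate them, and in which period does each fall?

749.9 million years apart; the first in the Permian, the second in the Stenian

Elapsed time: 1012 − 262.1 = 749.9 Myr.
262.1 Ma lies within 298.9–251.902 Ma: Permian.
1012 Ma lies within 1200–1000 Ma: Stenian.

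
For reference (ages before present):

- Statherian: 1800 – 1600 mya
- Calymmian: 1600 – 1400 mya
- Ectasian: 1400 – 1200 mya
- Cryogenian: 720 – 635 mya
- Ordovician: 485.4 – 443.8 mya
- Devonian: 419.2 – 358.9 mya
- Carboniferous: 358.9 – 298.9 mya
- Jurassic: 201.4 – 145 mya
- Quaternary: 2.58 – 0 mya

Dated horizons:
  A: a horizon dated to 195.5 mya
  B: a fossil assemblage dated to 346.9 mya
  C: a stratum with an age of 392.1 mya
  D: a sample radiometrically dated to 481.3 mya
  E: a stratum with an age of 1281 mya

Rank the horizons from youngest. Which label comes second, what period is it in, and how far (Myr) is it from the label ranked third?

B, in the Carboniferous; 45.2 million years to C

Smaller Ma means younger, so youngest first: A 195.5 < B 346.9 < C 392.1 < D 481.3 < E 1281.
Counting 2 along gives B (346.9 Ma); the excerpt puts that inside the Carboniferous, 358.9–298.9 Ma.
Next in line is C (392.1 Ma), and 392.1 − 346.9 = 45.2 Myr.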